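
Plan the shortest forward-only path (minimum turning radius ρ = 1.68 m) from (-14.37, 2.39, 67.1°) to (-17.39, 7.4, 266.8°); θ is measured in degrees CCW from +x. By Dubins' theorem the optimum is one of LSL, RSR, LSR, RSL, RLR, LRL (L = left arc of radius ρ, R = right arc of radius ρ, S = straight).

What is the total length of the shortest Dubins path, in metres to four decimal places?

10.1229 m

Let ψ = atan2(Δy, Δx) = atan2(5.01, -3.02) = 121.0813° be the start→goal bearing.
Normalize: d = |goal − start| / ρ = 5.849829/1.68 = 3.482041, α = (θ_start − ψ) mod 360° = 306.0187° = 5.341033 rad, β = (θ_goal − ψ) mod 360° = 145.7187° = 2.543270 rad.
Common terms: sin α = -0.808826, cos α = 0.588049, sin β = 0.563257, cos β = -0.826282, cos(α−β) = -0.941471, d² = 12.124610. Work in radians in the unit-radius frame; every candidate has L = ρ·(t + p + q).
LSL: p² = 2 + d² − 2cos(α−β) + 2d(sin α − sin β) = 6.452256; p = √p² = 2.540129; φ = atan2(cos β − cos α, d + sin α − sin β) = -0.590522 rad; t = (φ − α) mod 2π = 0.351630 rad, q = (β − φ) mod 2π = 3.133792 rad → L = 1.68·(0.351630 + 2.540129 + 3.133792) = 1.68·6.025552 = 10.122927 m
RSR: p² = 2 + d² − 2cos(α−β) + 2d(sin β − sin α) = 25.562846; p = √p² = 5.055971; φ = atan2(cos α − cos β, d − sin α + sin β) = 0.283518 rad; t = (α − φ) mod 2π = 5.057515 rad, q = (φ − β) mod 2π = 4.023433 rad → L = 1.68·(5.057515 + 5.055971 + 4.023433) = 1.68·14.136919 = 23.750025 m
LSR: p² = d² − 2 + 2cos(α−β) + 2d(sin α + sin β) = 6.531510; p = √p² = 2.555682; φ = atan2(−cos α − cos β, d + sin α + sin β) − atan2(−2, p) = 0.737499 rad; t = (φ − α) mod 2π = 1.679651 rad, q = (φ − β) mod 2π = 4.477413 rad → L = 1.68·(1.679651 + 2.555682 + 4.477413) = 1.68·8.712746 = 14.637413 m
RSL: p² = d² − 2 + 2cos(α−β) − 2d(sin α + sin β) = 9.951829; p = √p² = 3.154652; φ = atan2(cos α + cos β, d − sin α − sin β) − atan2(2, p) = -0.628858 rad; t = (α − φ) mod 2π = 5.969891 rad, q = (β − φ) mod 2π = 3.172128 rad → L = 1.68·(5.969891 + 3.154652 + 3.172128) = 1.68·12.296671 = 20.658407 m
RLR: c = (6 − d² + 2cos(α−β) + 2d(sin α − sin β))/8 = -2.195356, |c| > 1 → infeasible
LRL: c = (6 − d² + 2cos(α−β) − 2d(sin α − sin β))/8 = 0.193468; p = 2π − arccos c = 4.907085 rad; φ = atan2(cos β − cos α, d + sin α − sin β) = -0.590522 rad; t = (φ − α + p/2) mod 2π = 2.805172 rad, q = (β − α − t + p) mod 2π = 5.587335 rad → L = 1.68·(2.805172 + 4.907085 + 5.587335) = 1.68·13.299592 = 22.343314 m
Shortest: LSL with L = 10.122927 m ≈ 10.1229 m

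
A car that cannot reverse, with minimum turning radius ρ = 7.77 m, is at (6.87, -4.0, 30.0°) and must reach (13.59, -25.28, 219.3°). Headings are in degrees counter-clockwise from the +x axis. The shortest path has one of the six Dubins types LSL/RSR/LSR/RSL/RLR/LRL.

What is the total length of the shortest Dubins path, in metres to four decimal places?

31.9384 m

Let ψ = atan2(Δy, Δx) = atan2(-21.28, 6.72) = -72.4744° be the start→goal bearing.
Normalize: d = |goal − start| / ρ = 22.315842/7.77 = 2.872052, α = (θ_start − ψ) mod 360° = 102.4744° = 1.788516 rad, β = (θ_goal − ψ) mod 360° = 291.7744° = 5.092425 rad.
Common terms: sin α = 0.976392, cos α = -0.216004, sin β = -0.928651, cos β = 0.370953, cos(α−β) = -0.986856, d² = 8.248681. Work in radians in the unit-radius frame; every candidate has L = ρ·(t + p + q).
LSL: p² = 2 + d² − 2cos(α−β) + 2d(sin α − sin β) = 23.165162; p = √p² = 4.813020; φ = atan2(cos β − cos α, d + sin α − sin β) = 0.122256 rad; t = (φ − α) mod 2π = 4.616925 rad, q = (β − φ) mod 2π = 4.970168 rad → L = 7.77·(4.616925 + 4.813020 + 4.970168) = 7.77·14.400114 = 111.888883 m
RSR: p² = 2 + d² − 2cos(α−β) + 2d(sin β − sin α) = 1.279623; p = √p² = 1.131204; φ = atan2(cos α − cos β, d − sin α + sin β) = -0.545538 rad; t = (α − φ) mod 2π = 2.334055 rad, q = (φ − β) mod 2π = 0.645222 rad → L = 7.77·(2.334055 + 1.131204 + 0.645222) = 7.77·4.110481 = 31.938439 m
LSR: p² = d² − 2 + 2cos(α−β) + 2d(sin α + sin β) = 4.549199; p = √p² = 2.132885; φ = atan2(−cos α − cos β, d + sin α + sin β) − atan2(−2, p) = 0.700237 rad; t = (φ − α) mod 2π = 5.194906 rad, q = (φ − β) mod 2π = 1.890998 rad → L = 7.77·(5.194906 + 2.132885 + 1.890998) = 7.77·9.218789 = 71.629994 m
RSL: p² = d² − 2 + 2cos(α−β) − 2d(sin α + sin β) = 4.000740; p = √p² = 2.000185; φ = atan2(cos α + cos β, d − sin α − sin β) − atan2(2, p) = -0.730544 rad; t = (α − φ) mod 2π = 2.519060 rad, q = (β − φ) mod 2π = 5.822969 rad → L = 7.77·(2.519060 + 2.000185 + 5.822969) = 7.77·10.342214 = 80.359002 m
RLR: c = (6 − d² + 2cos(α−β) + 2d(sin α − sin β))/8 = 0.840047; p = 2π − arccos c = 5.709759 rad; φ = atan2(cos α − cos β, d − sin α + sin β) = -0.545538 rad; t = (α − φ + p/2) mod 2π = 5.188934 rad, q = (α − β − t + p) mod 2π = 3.500102 rad → L = 7.77·(5.188934 + 5.709759 + 3.500102) = 7.77·14.398795 = 111.878638 m
LRL: c = (6 − d² + 2cos(α−β) − 2d(sin α − sin β))/8 = -1.895645, |c| > 1 → infeasible
Shortest: RSR with L = 31.938439 m ≈ 31.9384 m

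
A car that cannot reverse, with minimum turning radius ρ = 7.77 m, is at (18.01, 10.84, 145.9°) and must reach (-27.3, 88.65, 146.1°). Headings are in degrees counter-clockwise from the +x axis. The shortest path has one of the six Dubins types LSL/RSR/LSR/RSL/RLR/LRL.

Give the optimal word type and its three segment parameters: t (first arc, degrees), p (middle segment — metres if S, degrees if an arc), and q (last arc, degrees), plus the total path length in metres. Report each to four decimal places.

RSL: t = 26.7535°, p = 83.0059 m, q = 26.9535°, L = 90.2892 m

Let ψ = atan2(Δy, Δx) = atan2(77.81, -45.31) = 120.2129° be the start→goal bearing.
Normalize: d = |goal − start| / ρ = 90.041058/7.77 = 11.588296, α = (θ_start − ψ) mod 360° = 25.6871° = 0.448324 rad, β = (θ_goal − ψ) mod 360° = 25.8871° = 0.451815 rad.
Common terms: sin α = 0.433456, cos α = 0.901175, sin β = 0.436599, cos β = 0.899656, cos(α−β) = 0.999994, d² = 134.288600. Work in radians in the unit-radius frame; every candidate has L = ρ·(t + p + q).
LSL: p² = 2 + d² − 2cos(α−β) + 2d(sin α − sin β) = 134.215767; p = √p² = 11.585153; φ = atan2(cos β − cos α, d + sin α − sin β) = -0.000131 rad; t = (φ − α) mod 2π = 5.834730 rad, q = (β − φ) mod 2π = 0.451946 rad → L = 7.77·(5.834730 + 11.585153 + 0.451946) = 7.77·17.871829 = 138.864110 m
RSR: p² = 2 + d² − 2cos(α−β) + 2d(sin β − sin α) = 134.361457; p = √p² = 11.591439; φ = atan2(cos α − cos β, d − sin α + sin β) = 0.000131 rad; t = (α − φ) mod 2π = 0.448193 rad, q = (φ − β) mod 2π = 5.831502 rad → L = 7.77·(0.448193 + 11.591439 + 5.831502) = 7.77·17.871134 = 138.858708 m
LSR: p² = d² − 2 + 2cos(α−β) + 2d(sin α + sin β) = 154.453490; p = √p² = 12.427932; φ = atan2(−cos α − cos β, d + sin α + sin β) − atan2(−2, p) = 0.016006 rad; t = (φ − α) mod 2π = 5.850867 rad, q = (φ − β) mod 2π = 5.847377 rad → L = 7.77·(5.850867 + 12.427932 + 5.847377) = 7.77·24.126176 = 187.460385 m
RSL: p² = d² − 2 + 2cos(α−β) − 2d(sin α + sin β) = 114.123685; p = √p² = 10.682869; φ = atan2(cos α + cos β, d − sin α − sin β) − atan2(2, p) = -0.018612 rad; t = (α − φ) mod 2π = 0.466936 rad, q = (β − φ) mod 2π = 0.470427 rad → L = 7.77·(0.466936 + 10.682869 + 0.470427) = 7.77·11.620232 = 90.289205 m
RLR: c = (6 − d² + 2cos(α−β) + 2d(sin α − sin β))/8 = -15.795182, |c| > 1 → infeasible
LRL: c = (6 − d² + 2cos(α−β) − 2d(sin α − sin β))/8 = -15.776971, |c| > 1 → infeasible
Shortest: RSL with L = 90.289205 m ≈ 90.2892 m
Convert RSL to answer units (arcs ×180/π): t = 0.466936·180/π = 26.7535°, p = ρ·p = 7.77·10.682869 = 83.0059 m, q = 0.470427·180/π = 26.9535°, L = 90.2892 m.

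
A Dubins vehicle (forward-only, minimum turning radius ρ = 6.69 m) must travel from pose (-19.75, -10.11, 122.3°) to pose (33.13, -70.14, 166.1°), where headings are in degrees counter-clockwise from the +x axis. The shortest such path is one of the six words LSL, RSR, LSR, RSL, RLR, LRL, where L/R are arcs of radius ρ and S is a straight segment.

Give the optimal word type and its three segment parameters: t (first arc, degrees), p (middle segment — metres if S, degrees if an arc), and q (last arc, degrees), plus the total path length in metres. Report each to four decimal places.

Let ψ = atan2(Δy, Δx) = atan2(-60.03, 52.88) = -48.6234° be the start→goal bearing.
Normalize: d = |goal − start| / ρ = 79.999346/6.69 = 11.958049, α = (θ_start − ψ) mod 360° = 170.9234° = 2.983176 rad, β = (θ_goal − ψ) mod 360° = 214.7234° = 3.747630 rad.
Common terms: sin α = 0.157755, cos α = -0.987478, sin β = -0.569615, cos β = -0.821911, cos(α−β) = 0.721760, d² = 142.994928. Work in radians in the unit-radius frame; every candidate has L = ρ·(t + p + q).
LSL: p² = 2 + d² − 2cos(α−β) + 2d(sin α − sin β) = 160.947260; p = √p² = 12.686499; φ = atan2(cos β − cos α, d + sin α − sin β) = 0.013051 rad; t = (φ − α) mod 2π = 3.313060 rad, q = (β − φ) mod 2π = 3.734579 rad → L = 6.69·(3.313060 + 12.686499 + 3.734579) = 6.69·19.734139 = 132.021387 m
RSR: p² = 2 + d² − 2cos(α−β) + 2d(sin β − sin α) = 126.155555; p = √p² = 11.231899; φ = atan2(cos α − cos β, d − sin α + sin β) = -0.014741 rad; t = (α − φ) mod 2π = 2.997917 rad, q = (φ − β) mod 2π = 2.520814 rad → L = 6.69·(2.997917 + 11.231899 + 2.520814) = 6.69·16.750630 = 112.061715 m
LSR: p² = d² − 2 + 2cos(α−β) + 2d(sin α + sin β) = 132.588351; p = √p² = 11.514702; φ = atan2(−cos α − cos β, d + sin α + sin β) − atan2(−2, p) = 0.327420 rad; t = (φ − α) mod 2π = 3.627429 rad, q = (φ − β) mod 2π = 2.862975 rad → L = 6.69·(3.627429 + 11.514702 + 2.862975) = 6.69·18.005105 = 120.454155 m
RSL: p² = d² − 2 + 2cos(α−β) − 2d(sin α + sin β) = 152.288546; p = √p² = 12.340525; φ = atan2(cos α + cos β, d − sin α − sin β) − atan2(2, p) = -0.305914 rad; t = (α − φ) mod 2π = 3.289090 rad, q = (β − φ) mod 2π = 4.053545 rad → L = 6.69·(3.289090 + 12.340525 + 4.053545) = 6.69·19.683159 = 131.680336 m
RLR: c = (6 − d² + 2cos(α−β) + 2d(sin α − sin β))/8 = -14.769444, |c| > 1 → infeasible
LRL: c = (6 − d² + 2cos(α−β) − 2d(sin α − sin β))/8 = -19.118407, |c| > 1 → infeasible
Shortest: RSR with L = 112.061715 m ≈ 112.0617 m
Convert RSR to answer units (arcs ×180/π): t = 2.997917·180/π = 171.7680°, p = ρ·p = 6.69·11.231899 = 75.1414 m, q = 2.520814·180/π = 144.4320°, L = 112.0617 m.

RSR: t = 171.7680°, p = 75.1414 m, q = 144.4320°, L = 112.0617 m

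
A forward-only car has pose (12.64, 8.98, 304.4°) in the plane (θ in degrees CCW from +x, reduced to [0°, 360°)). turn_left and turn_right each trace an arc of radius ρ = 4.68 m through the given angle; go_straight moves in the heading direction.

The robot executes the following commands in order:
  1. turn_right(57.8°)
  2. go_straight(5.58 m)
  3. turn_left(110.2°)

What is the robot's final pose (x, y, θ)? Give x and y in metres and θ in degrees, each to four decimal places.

set_pose: (x, y, θ) = (12.6400, 8.9800, 304.4000°), ρ = 4.68
turn_right(57.8°): centre at ρ to the right, rotate −57.8° → (13.0736, 4.4773, 246.6000°)
go_straight(5.58): x += 5.58·cos θ, y += 5.58·sin θ → (10.8575, -0.6438, 246.6000°)
turn_left(110.2°): centre at ρ to the left, rotate +110.2° → (14.8913, -7.1751, 356.8000°)

(14.8913, -7.1751, 356.8000°)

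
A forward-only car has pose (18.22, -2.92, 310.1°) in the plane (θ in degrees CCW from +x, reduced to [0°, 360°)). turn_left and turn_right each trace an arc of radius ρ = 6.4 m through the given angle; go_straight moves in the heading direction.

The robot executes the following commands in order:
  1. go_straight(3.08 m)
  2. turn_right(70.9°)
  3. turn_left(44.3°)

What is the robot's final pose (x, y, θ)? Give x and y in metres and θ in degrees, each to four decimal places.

set_pose: (x, y, θ) = (18.2200, -2.9200, 310.1000°), ρ = 6.4
go_straight(3.08): x += 3.08·cos θ, y += 3.08·sin θ → (20.2039, -5.2760, 310.1000°)
turn_right(70.9°): centre at ρ to the right, rotate −70.9° → (20.8057, -12.6754, 239.2000°)
turn_left(44.3°): centre at ρ to the left, rotate +44.3° → (20.0799, -17.4465, 283.5000°)

(20.0799, -17.4465, 283.5000°)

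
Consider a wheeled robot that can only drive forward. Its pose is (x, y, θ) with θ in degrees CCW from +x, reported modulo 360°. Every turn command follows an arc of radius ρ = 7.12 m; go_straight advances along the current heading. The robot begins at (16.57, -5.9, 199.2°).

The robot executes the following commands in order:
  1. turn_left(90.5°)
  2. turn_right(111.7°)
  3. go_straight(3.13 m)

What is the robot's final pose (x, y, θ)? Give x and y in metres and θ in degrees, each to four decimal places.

set_pose: (x, y, θ) = (16.5700, -5.9000, 199.2000°), ρ = 7.12
turn_left(90.5°): centre at ρ to the left, rotate +90.5° → (12.2083, -15.0241, 289.7000°)
turn_right(111.7°): centre at ρ to the right, rotate −111.7° → (5.2565, -24.5399, 178.0000°)
go_straight(3.13): x += 3.13·cos θ, y += 3.13·sin θ → (2.1284, -24.4306, 178.0000°)

(2.1284, -24.4306, 178.0000°)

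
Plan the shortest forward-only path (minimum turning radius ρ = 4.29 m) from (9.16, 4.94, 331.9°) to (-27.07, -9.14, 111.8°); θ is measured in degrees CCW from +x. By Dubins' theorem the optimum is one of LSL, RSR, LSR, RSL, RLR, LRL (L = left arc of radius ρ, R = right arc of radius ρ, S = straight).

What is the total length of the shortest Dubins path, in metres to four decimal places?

Let ψ = atan2(Δy, Δx) = atan2(-14.08, -36.23) = -158.7625° be the start→goal bearing.
Normalize: d = |goal − start| / ρ = 38.869774/4.29 = 9.060553, α = (θ_start − ψ) mod 360° = 130.6625° = 2.280490 rad, β = (θ_goal − ψ) mod 360° = 270.5625° = 4.722206 rad.
Common terms: sin α = 0.758561, cos α = -0.651602, sin β = -0.999952, cos β = 0.009817, cos(α−β) = -0.764921, d² = 82.093626. Work in radians in the unit-radius frame; every candidate has L = ρ·(t + p + q).
LSL: p² = 2 + d² − 2cos(α−β) + 2d(sin α − sin β) = 117.489673; p = √p² = 10.839265; φ = atan2(cos β − cos α, d + sin α − sin β) = 0.061059 rad; t = (φ − α) mod 2π = 4.063754 rad, q = (β − φ) mod 2π = 4.661147 rad → L = 4.29·(4.063754 + 10.839265 + 4.661147) = 4.29·19.564166 = 83.930273 m
RSR: p² = 2 + d² − 2cos(α−β) + 2d(sin β − sin α) = 53.757265; p = √p² = 7.331935; φ = atan2(cos α − cos β, d − sin α + sin β) = -0.090333 rad; t = (α − φ) mod 2π = 2.370824 rad, q = (φ − β) mod 2π = 1.470646 rad → L = 4.29·(2.370824 + 7.331935 + 1.470646) = 4.29·11.173404 = 47.933904 m
LSR: p² = d² − 2 + 2cos(α−β) + 2d(sin α + sin β) = 74.189520; p = √p² = 8.613334; φ = atan2(−cos α − cos β, d + sin α + sin β) − atan2(−2, p) = 0.300799 rad; t = (φ − α) mod 2π = 4.303494 rad, q = (φ − β) mod 2π = 1.861778 rad → L = 4.29·(4.303494 + 8.613334 + 1.861778) = 4.29·14.778606 = 63.400218 m
RSL: p² = d² − 2 + 2cos(α−β) − 2d(sin α + sin β) = 82.938046; p = √p² = 9.107033; φ = atan2(cos α + cos β, d − sin α − sin β) − atan2(2, p) = -0.285064 rad; t = (α − φ) mod 2π = 2.565555 rad, q = (β − φ) mod 2π = 5.007270 rad → L = 4.29·(2.565555 + 9.107033 + 5.007270) = 4.29·16.679858 = 71.556589 m
RLR: c = (6 − d² + 2cos(α−β) + 2d(sin α − sin β))/8 = -5.719658, |c| > 1 → infeasible
LRL: c = (6 − d² + 2cos(α−β) − 2d(sin α − sin β))/8 = -13.686209, |c| > 1 → infeasible
Shortest: RSR with L = 47.933904 m ≈ 47.9339 m

47.9339 m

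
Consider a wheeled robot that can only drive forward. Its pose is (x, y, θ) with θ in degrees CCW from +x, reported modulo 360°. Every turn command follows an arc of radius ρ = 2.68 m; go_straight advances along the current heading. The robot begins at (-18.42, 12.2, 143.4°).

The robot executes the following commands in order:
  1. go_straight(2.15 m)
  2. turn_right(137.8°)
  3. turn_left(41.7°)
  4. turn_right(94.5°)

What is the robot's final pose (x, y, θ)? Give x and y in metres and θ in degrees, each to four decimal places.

set_pose: (x, y, θ) = (-18.4200, 12.2000, 143.4000°), ρ = 2.68
go_straight(2.15): x += 2.15·cos θ, y += 2.15·sin θ → (-20.1461, 13.4819, 143.4000°)
turn_right(137.8°): centre at ρ to the right, rotate −137.8° → (-18.8097, 18.3006, 5.6000°)
turn_left(41.7°): centre at ρ to the left, rotate +41.7° → (-17.1016, 19.1504, 47.3000°)
turn_right(94.5°): centre at ρ to the right, rotate −94.5° → (-13.1657, 19.1538, -47.2000° ≡ 312.8000°)

(-13.1657, 19.1538, 312.8000°)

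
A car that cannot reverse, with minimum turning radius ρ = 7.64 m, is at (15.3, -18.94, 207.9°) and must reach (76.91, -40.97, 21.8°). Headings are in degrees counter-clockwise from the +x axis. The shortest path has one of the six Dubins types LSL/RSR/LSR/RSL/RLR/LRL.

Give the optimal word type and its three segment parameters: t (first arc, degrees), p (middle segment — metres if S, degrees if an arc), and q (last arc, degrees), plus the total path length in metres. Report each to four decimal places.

LSL: t = 143.6660°, p = 55.8012 m, q = 30.2340°, L = 78.9896 m

Let ψ = atan2(Δy, Δx) = atan2(-22.03, 61.61) = -19.6756° be the start→goal bearing.
Normalize: d = |goal − start| / ρ = 65.430215/7.64 = 8.564164, α = (θ_start − ψ) mod 360° = 227.5756° = 3.971944 rad, β = (θ_goal − ψ) mod 360° = 41.4756° = 0.723886 rad.
Common terms: sin α = -0.738168, cos α = -0.674617, sin β = 0.662301, cos β = 0.749238, cos(α−β) = -0.994338, d² = 73.344909. Work in radians in the unit-radius frame; every candidate has L = ρ·(t + p + q).
LSL: p² = 2 + d² − 2cos(α−β) + 2d(sin α − sin β) = 53.345881; p = √p² = 7.303826; φ = atan2(cos β − cos α, d + sin α − sin β) = 0.196203 rad; t = (φ − α) mod 2π = 2.507444 rad, q = (β − φ) mod 2π = 0.527683 rad → L = 7.64·(2.507444 + 7.303826 + 0.527683) = 7.64·10.338954 = 78.989609 m
RSR: p² = 2 + d² − 2cos(α−β) + 2d(sin β − sin α) = 101.321288; p = √p² = 10.065848; φ = atan2(cos α − cos β, d − sin α + sin β) = -0.141930 rad; t = (α − φ) mod 2π = 4.113874 rad, q = (φ − β) mod 2π = 5.417369 rad → L = 7.64·(4.113874 + 10.065848 + 5.417369) = 7.64·19.597091 = 149.721773 m
LSR: p² = d² − 2 + 2cos(α−β) + 2d(sin α + sin β) = 68.056757; p = √p² = 8.249652; φ = atan2(−cos α − cos β, d + sin α + sin β) − atan2(−2, p) = 0.229055 rad; t = (φ − α) mod 2π = 2.540296 rad, q = (φ − β) mod 2π = 5.788354 rad → L = 7.64·(2.540296 + 8.249652 + 5.788354) = 7.64·16.578302 = 126.658228 m
RSL: p² = d² − 2 + 2cos(α−β) − 2d(sin α + sin β) = 70.655709; p = √p² = 8.405695; φ = atan2(cos α + cos β, d − sin α − sin β) − atan2(2, p) = -0.224954 rad; t = (α − φ) mod 2π = 4.196898 rad, q = (β − φ) mod 2π = 0.948840 rad → L = 7.64·(4.196898 + 8.405695 + 0.948840) = 7.64·13.551433 = 103.532949 m
RLR: c = (6 − d² + 2cos(α−β) + 2d(sin α − sin β))/8 = -11.665161, |c| > 1 → infeasible
LRL: c = (6 − d² + 2cos(α−β) − 2d(sin α − sin β))/8 = -5.668235, |c| > 1 → infeasible
Shortest: LSL with L = 78.989609 m ≈ 78.9896 m
Convert LSL to answer units (arcs ×180/π): t = 2.507444·180/π = 143.6660°, p = ρ·p = 7.64·7.303826 = 55.8012 m, q = 0.527683·180/π = 30.2340°, L = 78.9896 m.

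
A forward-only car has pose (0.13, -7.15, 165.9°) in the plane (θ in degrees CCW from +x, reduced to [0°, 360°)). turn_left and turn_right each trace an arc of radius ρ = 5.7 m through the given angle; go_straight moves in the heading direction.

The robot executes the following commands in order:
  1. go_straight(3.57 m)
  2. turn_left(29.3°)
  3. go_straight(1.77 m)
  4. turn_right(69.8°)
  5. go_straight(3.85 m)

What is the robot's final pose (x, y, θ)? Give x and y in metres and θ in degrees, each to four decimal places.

(-16.2945, -1.4351, 125.4000°)

set_pose: (x, y, θ) = (0.1300, -7.1500, 165.9000°), ρ = 5.7
go_straight(3.57): x += 3.57·cos θ, y += 3.57·sin θ → (-3.3324, -6.2803, 165.9000°)
turn_left(29.3°): centre at ρ to the left, rotate +29.3° → (-6.2155, -6.3080, 195.2000°)
go_straight(1.77): x += 1.77·cos θ, y += 1.77·sin θ → (-7.9236, -6.7720, 195.2000°)
turn_right(69.8°): centre at ρ to the right, rotate −69.8° → (-14.0643, -4.5734, 125.4000°)
go_straight(3.85): x += 3.85·cos θ, y += 3.85·sin θ → (-16.2945, -1.4351, 125.4000°)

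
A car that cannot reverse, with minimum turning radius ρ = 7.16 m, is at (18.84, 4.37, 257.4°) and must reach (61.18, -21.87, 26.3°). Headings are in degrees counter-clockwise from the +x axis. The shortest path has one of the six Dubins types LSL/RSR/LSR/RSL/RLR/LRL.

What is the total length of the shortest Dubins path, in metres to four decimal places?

Let ψ = atan2(Δy, Δx) = atan2(-26.24, 42.34) = -31.7884° be the start→goal bearing.
Normalize: d = |goal − start| / ρ = 49.811778/7.16 = 6.956952, α = (θ_start − ψ) mod 360° = 289.1884° = 5.047289 rad, β = (θ_goal − ψ) mod 360° = 58.0884° = 1.013833 rad.
Common terms: sin α = -0.944443, cos α = 0.328675, sin β = 0.848864, cos β = 0.528611, cos(α−β) = -0.627963, d² = 48.399184. Work in radians in the unit-radius frame; every candidate has L = ρ·(t + p + q).
LSL: p² = 2 + d² − 2cos(α−β) + 2d(sin α − sin β) = 26.703201; p = √p² = 5.167514; φ = atan2(cos β − cos α, d + sin α − sin β) = 0.038701 rad; t = (φ − α) mod 2π = 1.274597 rad, q = (β − φ) mod 2π = 0.975132 rad → L = 7.16·(1.274597 + 5.167514 + 0.975132) = 7.16·7.417243 = 53.107463 m
RSR: p² = 2 + d² − 2cos(α−β) + 2d(sin β − sin α) = 76.607018; p = √p² = 8.752544; φ = atan2(cos α − cos β, d − sin α + sin β) = -0.022845 rad; t = (α − φ) mod 2π = 5.070134 rad, q = (φ − β) mod 2π = 5.246507 rad → L = 7.16·(5.070134 + 8.752544 + 5.246507) = 7.16·19.069185 = 136.535363 m
LSR: p² = d² − 2 + 2cos(α−β) + 2d(sin α + sin β) = 43.813382; p = √p² = 6.619168; φ = atan2(−cos α − cos β, d + sin α + sin β) − atan2(−2, p) = 0.169131 rad; t = (φ − α) mod 2π = 1.405027 rad, q = (φ − β) mod 2π = 5.438483 rad → L = 7.16·(1.405027 + 6.619168 + 5.438483) = 7.16·13.462679 = 96.392778 m
RSL: p² = d² − 2 + 2cos(α−β) − 2d(sin α + sin β) = 46.473134; p = √p² = 6.817121; φ = atan2(cos α + cos β, d − sin α − sin β) − atan2(2, p) = -0.164408 rad; t = (α − φ) mod 2π = 5.211697 rad, q = (β − φ) mod 2π = 1.178241 rad → L = 7.16·(5.211697 + 6.817121 + 1.178241) = 7.16·13.207058 = 94.562537 m
RLR: c = (6 − d² + 2cos(α−β) + 2d(sin α − sin β))/8 = -8.575877, |c| > 1 → infeasible
LRL: c = (6 − d² + 2cos(α−β) − 2d(sin α − sin β))/8 = -2.337900, |c| > 1 → infeasible
Shortest: LSL with L = 53.107463 m ≈ 53.1075 m

53.1075 m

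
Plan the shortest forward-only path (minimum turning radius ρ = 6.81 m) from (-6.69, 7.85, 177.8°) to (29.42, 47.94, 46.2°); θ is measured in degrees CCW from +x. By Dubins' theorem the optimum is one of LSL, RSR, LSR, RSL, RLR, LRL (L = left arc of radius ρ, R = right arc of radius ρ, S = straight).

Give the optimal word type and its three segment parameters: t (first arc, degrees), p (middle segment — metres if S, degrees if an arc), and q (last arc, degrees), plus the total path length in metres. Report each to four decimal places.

RSL: t = 143.0872°, p = 47.0665 m, q = 11.4872°, L = 65.4388 m

Let ψ = atan2(Δy, Δx) = atan2(40.09, 36.11) = 47.9899° be the start→goal bearing.
Normalize: d = |goal − start| / ρ = 53.954983/6.81 = 7.922905, α = (θ_start − ψ) mod 360° = 129.8101° = 2.265614 rad, β = (θ_goal − ψ) mod 360° = 358.2101° = 6.251946 rad.
Common terms: sin α = 0.768171, cos α = -0.640245, sin β = -0.031235, cos β = 0.999512, cos(α−β) = -0.663926, d² = 62.772424. Work in radians in the unit-radius frame; every candidate has L = ρ·(t + p + q).
LSL: p² = 2 + d² − 2cos(α−β) + 2d(sin α − sin β) = 78.767499; p = √p² = 8.875106; φ = atan2(cos β − cos α, d + sin α − sin β) = 0.185827 rad; t = (φ − α) mod 2π = 4.203398 rad, q = (β − φ) mod 2π = 6.066119 rad → L = 6.81·(4.203398 + 8.875106 + 6.066119) = 6.81·19.144623 = 130.374882 m
RSR: p² = 2 + d² − 2cos(α−β) + 2d(sin β − sin α) = 53.433054; p = √p² = 7.309792; φ = atan2(cos α − cos β, d − sin α + sin β) = -0.226249 rad; t = (α − φ) mod 2π = 2.491862 rad, q = (φ − β) mod 2π = 6.088176 rad → L = 6.81·(2.491862 + 7.309792 + 6.088176) = 6.81·15.889830 = 108.209744 m
LSR: p² = d² − 2 + 2cos(α−β) + 2d(sin α + sin β) = 71.121921; p = √p² = 8.433381; φ = atan2(−cos α − cos β, d + sin α + sin β) − atan2(−2, p) = 0.191388 rad; t = (φ − α) mod 2π = 4.208960 rad, q = (φ − β) mod 2π = 0.222628 rad → L = 6.81·(4.208960 + 8.433381 + 0.222628) = 6.81·12.864969 = 87.610441 m
RSL: p² = d² − 2 + 2cos(α−β) − 2d(sin α + sin β) = 47.767221; p = √p² = 6.911383; φ = atan2(cos α + cos β, d − sin α − sin β) − atan2(2, p) = -0.231729 rad; t = (α − φ) mod 2π = 2.497343 rad, q = (β − φ) mod 2π = 0.200490 rad → L = 6.81·(2.497343 + 6.911383 + 0.200490) = 6.81·9.609216 = 65.438761 m
RLR: c = (6 − d² + 2cos(α−β) + 2d(sin α − sin β))/8 = -5.679132, |c| > 1 → infeasible
LRL: c = (6 − d² + 2cos(α−β) − 2d(sin α − sin β))/8 = -8.845937, |c| > 1 → infeasible
Shortest: RSL with L = 65.438761 m ≈ 65.4388 m
Convert RSL to answer units (arcs ×180/π): t = 2.497343·180/π = 143.0872°, p = ρ·p = 6.81·6.911383 = 47.0665 m, q = 0.200490·180/π = 11.4872°, L = 65.4388 m.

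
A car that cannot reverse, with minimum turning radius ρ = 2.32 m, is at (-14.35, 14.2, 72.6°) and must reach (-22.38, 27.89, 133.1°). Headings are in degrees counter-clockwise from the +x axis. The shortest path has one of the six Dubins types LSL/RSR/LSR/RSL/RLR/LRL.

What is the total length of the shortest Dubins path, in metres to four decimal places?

16.1104 m

Let ψ = atan2(Δy, Δx) = atan2(13.69, -8.03) = 120.3942° be the start→goal bearing.
Normalize: d = |goal − start| / ρ = 15.871263/2.32 = 6.841062, α = (θ_start − ψ) mod 360° = 312.2058° = 5.449020 rad, β = (θ_goal − ψ) mod 360° = 12.7058° = 0.221759 rad.
Common terms: sin α = -0.740736, cos α = 0.671796, sin β = 0.219946, cos β = 0.975512, cos(α−β) = 0.492424, d² = 46.800126. Work in radians in the unit-radius frame; every candidate has L = ρ·(t + p + q).
LSL: p² = 2 + d² − 2cos(α−β) + 2d(sin α − sin β) = 34.671113; p = √p² = 5.888218; φ = atan2(cos β − cos α, d + sin α − sin β) = 0.051603 rad; t = (φ − α) mod 2π = 0.885769 rad, q = (β − φ) mod 2π = 0.170156 rad → L = 2.32·(0.885769 + 5.888218 + 0.170156) = 2.32·6.944142 = 16.110410 m
RSR: p² = 2 + d² − 2cos(α−β) + 2d(sin β − sin α) = 60.959446; p = √p² = 7.807653; φ = atan2(cos α − cos β, d − sin α + sin β) = -0.038910 rad; t = (α − φ) mod 2π = 5.487929 rad, q = (φ − β) mod 2π = 6.022517 rad → L = 2.32·(5.487929 + 7.807653 + 6.022517) = 2.32·19.318099 = 44.817991 m
LSR: p² = d² − 2 + 2cos(α−β) + 2d(sin α + sin β) = 38.659453; p = √p² = 6.217673; φ = atan2(−cos α − cos β, d + sin α + sin β) − atan2(−2, p) = 0.056245 rad; t = (φ − α) mod 2π = 0.890411 rad, q = (φ − β) mod 2π = 6.117672 rad → L = 2.32·(0.890411 + 6.217673 + 6.117672) = 2.32·13.225755 = 30.683751 m
RSL: p² = d² − 2 + 2cos(α−β) − 2d(sin α + sin β) = 52.910494; p = √p² = 7.273960; φ = atan2(cos α + cos β, d − sin α − sin β) − atan2(2, p) = -0.048186 rad; t = (α − φ) mod 2π = 5.497206 rad, q = (β − φ) mod 2π = 0.269945 rad → L = 2.32·(5.497206 + 7.273960 + 0.269945) = 2.32·13.041111 = 30.255378 m
RLR: c = (6 − d² + 2cos(α−β) + 2d(sin α − sin β))/8 = -6.619931, |c| > 1 → infeasible
LRL: c = (6 − d² + 2cos(α−β) − 2d(sin α − sin β))/8 = -3.333889, |c| > 1 → infeasible
Shortest: LSL with L = 16.110410 m ≈ 16.1104 m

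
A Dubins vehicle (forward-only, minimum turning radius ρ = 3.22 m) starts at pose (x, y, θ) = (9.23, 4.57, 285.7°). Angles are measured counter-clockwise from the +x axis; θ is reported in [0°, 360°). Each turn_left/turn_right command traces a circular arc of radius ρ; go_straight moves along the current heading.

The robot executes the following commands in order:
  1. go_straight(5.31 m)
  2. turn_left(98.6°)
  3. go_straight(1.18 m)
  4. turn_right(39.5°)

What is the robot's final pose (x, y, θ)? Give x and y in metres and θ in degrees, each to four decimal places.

set_pose: (x, y, θ) = (9.2300, 4.5700, 285.7000°), ρ = 3.22
go_straight(5.31): x += 5.31·cos θ, y += 5.31·sin θ → (10.6669, -0.5419, 285.7000°)
turn_left(98.6°): centre at ρ to the left, rotate +98.6° → (15.0918, -2.6053, 384.3000° ≡ 24.3000°)
go_straight(1.18): x += 1.18·cos θ, y += 1.18·sin θ → (16.1673, -2.1197, 24.3000°)
turn_right(39.5°): centre at ρ to the right, rotate −39.5° → (18.3366, -1.9471, -15.2000° ≡ 344.8000°)

(18.3366, -1.9471, 344.8000°)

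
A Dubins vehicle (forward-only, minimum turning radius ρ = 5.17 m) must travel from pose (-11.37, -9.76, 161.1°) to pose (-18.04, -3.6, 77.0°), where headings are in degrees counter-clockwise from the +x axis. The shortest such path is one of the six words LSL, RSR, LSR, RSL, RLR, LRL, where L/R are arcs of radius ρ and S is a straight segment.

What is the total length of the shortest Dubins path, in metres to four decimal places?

Let ψ = atan2(Δy, Δx) = atan2(6.16, -6.67) = 137.2763° be the start→goal bearing.
Normalize: d = |goal − start| / ρ = 9.079345/5.17 = 1.756160, α = (θ_start − ψ) mod 360° = 23.8237° = 0.415801 rad, β = (θ_goal − ψ) mod 360° = 299.7237° = 5.231165 rad.
Common terms: sin α = 0.403923, cos α = 0.914793, sin β = -0.868427, cos β = 0.495817, cos(α−β) = 0.102793, d² = 3.084096. Work in radians in the unit-radius frame; every candidate has L = ρ·(t + p + q).
LSL: p² = 2 + d² − 2cos(α−β) + 2d(sin α − sin β) = 9.347410; p = √p² = 3.057353; φ = atan2(cos β − cos α, d + sin α − sin β) = -0.137471 rad; t = (φ − α) mod 2π = 5.729913 rad, q = (β − φ) mod 2π = 5.368636 rad → L = 5.17·(5.729913 + 3.057353 + 5.368636) = 5.17·14.155902 = 73.186014 m
RSR: p² = 2 + d² − 2cos(α−β) + 2d(sin β − sin α) = 0.409612; p = √p² = 0.640010; φ = atan2(cos α − cos β, d − sin α + sin β) = 0.713706 rad; t = (α − φ) mod 2π = 5.985281 rad, q = (φ − β) mod 2π = 1.765726 rad → L = 5.17·(5.985281 + 0.640010 + 1.765726) = 5.17·8.391017 = 43.381557 m
LSR: p² = d² − 2 + 2cos(α−β) + 2d(sin α + sin β) = -0.341804 < 0 → infeasible
RSL: p² = d² − 2 + 2cos(α−β) − 2d(sin α + sin β) = 2.921167; p = √p² = 1.709142; φ = atan2(cos α + cos β, d − sin α − sin β) − atan2(2, p) = -0.297740 rad; t = (α − φ) mod 2π = 0.713541 rad, q = (β − φ) mod 2π = 5.528904 rad → L = 5.17·(0.713541 + 1.709142 + 5.528904) = 5.17·7.951587 = 41.109706 m
RLR: c = (6 − d² + 2cos(α−β) + 2d(sin α − sin β))/8 = 0.948798; p = 2π − arccos c = 5.961799 rad; φ = atan2(cos α − cos β, d − sin α + sin β) = 0.713706 rad; t = (α − φ + p/2) mod 2π = 2.682995 rad, q = (α − β − t + p) mod 2π = 4.746626 rad → L = 5.17·(2.682995 + 5.961799 + 4.746626) = 5.17·13.391420 = 69.233642 m
LRL: c = (6 − d² + 2cos(α−β) − 2d(sin α − sin β))/8 = -0.168426; p = 2π − arccos c = 4.543156 rad; φ = atan2(cos β − cos α, d + sin α − sin β) = -0.137471 rad; t = (φ − α + p/2) mod 2π = 1.718306 rad, q = (β − α − t + p) mod 2π = 1.357029 rad → L = 5.17·(1.718306 + 4.543156 + 1.357029) = 5.17·7.618490 = 39.387595 m
Shortest: LRL with L = 39.387595 m ≈ 39.3876 m

39.3876 m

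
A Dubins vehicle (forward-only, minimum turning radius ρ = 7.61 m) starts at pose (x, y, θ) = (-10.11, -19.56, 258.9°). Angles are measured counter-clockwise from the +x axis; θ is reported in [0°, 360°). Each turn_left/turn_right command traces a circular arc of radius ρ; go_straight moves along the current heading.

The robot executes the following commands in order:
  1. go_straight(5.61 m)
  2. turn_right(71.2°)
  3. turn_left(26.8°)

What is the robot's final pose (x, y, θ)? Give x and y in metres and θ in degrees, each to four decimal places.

set_pose: (x, y, θ) = (-10.1100, -19.5600, 258.9000°), ρ = 7.61
go_straight(5.61): x += 5.61·cos θ, y += 5.61·sin θ → (-11.1900, -25.0651, 258.9000°)
turn_right(71.2°): centre at ρ to the right, rotate −71.2° → (-17.6381, -31.1413, 187.7000°)
turn_left(26.8°): centre at ρ to the left, rotate +26.8° → (-20.9288, -32.4111, 214.5000°)

(-20.9288, -32.4111, 214.5000°)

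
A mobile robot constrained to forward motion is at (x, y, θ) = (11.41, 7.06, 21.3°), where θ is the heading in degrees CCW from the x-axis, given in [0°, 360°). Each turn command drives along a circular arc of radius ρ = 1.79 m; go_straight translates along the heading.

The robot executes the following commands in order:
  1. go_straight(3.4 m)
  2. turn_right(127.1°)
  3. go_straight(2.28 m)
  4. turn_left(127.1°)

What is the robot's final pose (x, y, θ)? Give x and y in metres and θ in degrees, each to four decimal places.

(18.7021, 1.7910, 21.3000°)

set_pose: (x, y, θ) = (11.4100, 7.0600, 21.3000°), ρ = 1.79
go_straight(3.4): x += 3.4·cos θ, y += 3.4·sin θ → (14.5778, 8.2951, 21.3000°)
turn_right(127.1°): centre at ρ to the right, rotate −127.1° → (16.9503, 6.1399, -105.8000° ≡ 254.2000°)
go_straight(2.28): x += 2.28·cos θ, y += 2.28·sin θ → (16.3295, 3.9461, 254.2000°)
turn_left(127.1°): centre at ρ to the left, rotate +127.1° → (18.7021, 1.7910, 381.3000° ≡ 21.3000°)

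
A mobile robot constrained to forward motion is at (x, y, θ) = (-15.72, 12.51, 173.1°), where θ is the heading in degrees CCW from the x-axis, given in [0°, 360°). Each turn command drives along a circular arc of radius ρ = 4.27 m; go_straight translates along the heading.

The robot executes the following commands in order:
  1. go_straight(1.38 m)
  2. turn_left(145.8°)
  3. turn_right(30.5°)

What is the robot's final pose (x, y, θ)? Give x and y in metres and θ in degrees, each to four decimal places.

(-19.1653, 3.3491, 288.4000°)

set_pose: (x, y, θ) = (-15.7200, 12.5100, 173.1000°), ρ = 4.27
go_straight(1.38): x += 1.38·cos θ, y += 1.38·sin θ → (-17.0900, 12.6758, 173.1000°)
turn_left(145.8°): centre at ρ to the left, rotate +145.8° → (-20.4100, 5.2190, 318.9000°)
turn_right(30.5°): centre at ρ to the right, rotate −30.5° → (-19.1653, 3.3491, 288.4000°)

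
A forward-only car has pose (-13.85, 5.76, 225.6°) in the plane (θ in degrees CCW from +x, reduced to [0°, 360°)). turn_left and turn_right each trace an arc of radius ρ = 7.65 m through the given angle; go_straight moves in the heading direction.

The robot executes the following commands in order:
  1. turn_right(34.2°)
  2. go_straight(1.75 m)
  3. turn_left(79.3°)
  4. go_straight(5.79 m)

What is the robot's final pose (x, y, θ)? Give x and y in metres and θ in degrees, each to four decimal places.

(-25.5857, -10.1147, 270.7000°)

set_pose: (x, y, θ) = (-13.8500, 5.7600, 225.6000°), ρ = 7.65
turn_right(34.2°): centre at ρ to the right, rotate −34.2° → (-17.8036, 3.6134, 191.4000°)
go_straight(1.75): x += 1.75·cos θ, y += 1.75·sin θ → (-19.5191, 3.2674, 191.4000°)
turn_left(79.3°): centre at ρ to the left, rotate +79.3° → (-25.6565, -4.3251, 270.7000°)
go_straight(5.79): x += 5.79·cos θ, y += 5.79·sin θ → (-25.5857, -10.1147, 270.7000°)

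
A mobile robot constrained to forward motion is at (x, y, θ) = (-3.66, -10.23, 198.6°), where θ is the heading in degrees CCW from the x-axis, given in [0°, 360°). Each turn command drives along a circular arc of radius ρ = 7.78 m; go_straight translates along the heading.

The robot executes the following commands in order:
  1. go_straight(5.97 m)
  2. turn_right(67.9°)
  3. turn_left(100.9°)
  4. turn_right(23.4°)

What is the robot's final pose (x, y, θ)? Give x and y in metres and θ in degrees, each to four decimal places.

set_pose: (x, y, θ) = (-3.6600, -10.2300, 198.6000°), ρ = 7.78
go_straight(5.97): x += 5.97·cos θ, y += 5.97·sin θ → (-9.3182, -12.1342, 198.6000°)
turn_right(67.9°): centre at ρ to the right, rotate −67.9° → (-17.6980, -9.8339, 130.7000°)
turn_left(100.9°): centre at ρ to the left, rotate +100.9° → (-29.6934, -10.0747, 231.6000°)
turn_right(23.4°): centre at ρ to the right, rotate −23.4° → (-32.1141, -12.0987, 208.2000°)

(-32.1141, -12.0987, 208.2000°)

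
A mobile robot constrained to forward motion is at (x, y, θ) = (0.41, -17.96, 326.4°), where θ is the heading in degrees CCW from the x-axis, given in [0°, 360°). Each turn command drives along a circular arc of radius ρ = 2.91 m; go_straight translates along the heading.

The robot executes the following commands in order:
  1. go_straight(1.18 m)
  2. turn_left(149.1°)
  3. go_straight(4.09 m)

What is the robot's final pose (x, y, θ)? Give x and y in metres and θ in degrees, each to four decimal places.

(3.8689, -11.2448, 115.5000°)

set_pose: (x, y, θ) = (0.4100, -17.9600, 326.4000°), ρ = 2.91
go_straight(1.18): x += 1.18·cos θ, y += 1.18·sin θ → (1.3928, -18.6130, 326.4000°)
turn_left(149.1°): centre at ρ to the left, rotate +149.1° → (5.6297, -14.9364, 475.5000° ≡ 115.5000°)
go_straight(4.09): x += 4.09·cos θ, y += 4.09·sin θ → (3.8689, -11.2448, 115.5000°)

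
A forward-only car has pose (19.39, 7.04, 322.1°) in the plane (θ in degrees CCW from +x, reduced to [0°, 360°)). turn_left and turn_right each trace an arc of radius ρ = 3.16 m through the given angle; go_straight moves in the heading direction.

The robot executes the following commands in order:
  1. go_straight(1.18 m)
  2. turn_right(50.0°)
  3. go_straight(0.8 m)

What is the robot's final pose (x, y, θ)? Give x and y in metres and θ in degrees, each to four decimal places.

(21.5672, 3.1380, 272.1000°)

set_pose: (x, y, θ) = (19.3900, 7.0400, 322.1000°), ρ = 3.16
go_straight(1.18): x += 1.18·cos θ, y += 1.18·sin θ → (20.3211, 6.3151, 322.1000°)
turn_right(50.0°): centre at ρ to the right, rotate −50.0° → (21.5379, 3.9374, 272.1000°)
go_straight(0.8): x += 0.8·cos θ, y += 0.8·sin θ → (21.5672, 3.1380, 272.1000°)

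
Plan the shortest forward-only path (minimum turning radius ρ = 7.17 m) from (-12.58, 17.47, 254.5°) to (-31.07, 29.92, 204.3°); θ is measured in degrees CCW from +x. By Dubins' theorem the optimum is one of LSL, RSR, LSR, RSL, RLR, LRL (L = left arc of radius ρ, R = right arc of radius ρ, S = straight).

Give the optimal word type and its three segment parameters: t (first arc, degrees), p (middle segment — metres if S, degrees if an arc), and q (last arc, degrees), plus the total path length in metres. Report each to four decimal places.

LRL: t = 30.2732°, p = 248.0095°, q = 167.5364°, L = 55.7898 m

Let ψ = atan2(Δy, Δx) = atan2(12.45, -18.49) = 146.0462° be the start→goal bearing.
Normalize: d = |goal − start| / ρ = 22.290864/7.17 = 3.108907, α = (θ_start − ψ) mod 360° = 108.4538° = 1.892877 rad, β = (θ_goal − ψ) mod 360° = 58.2538° = 1.016721 rad.
Common terms: sin α = 0.948579, cos α = -0.316541, sin β = 0.850387, cos β = 0.526157, cos(α−β) = 0.640110, d² = 9.665303. Work in radians in the unit-radius frame; every candidate has L = ρ·(t + p + q).
LSL: p² = 2 + d² − 2cos(α−β) + 2d(sin α − sin β) = 10.995620; p = √p² = 3.315964; φ = atan2(cos β − cos α, d + sin α − sin β) = 0.256952 rad; t = (φ − α) mod 2π = 4.647260 rad, q = (β − φ) mod 2π = 0.759770 rad → L = 7.17·(4.647260 + 3.315964 + 0.759770) = 7.17·8.722994 = 62.543870 m
RSR: p² = 2 + d² − 2cos(α−β) + 2d(sin β − sin α) = 9.774547; p = √p² = 3.126427; φ = atan2(cos α − cos β, d − sin α + sin β) = -0.272915 rad; t = (α − φ) mod 2π = 2.165792 rad, q = (φ − β) mod 2π = 4.993549 rad → L = 7.17·(2.165792 + 3.126427 + 4.993549) = 7.17·10.285768 = 73.748955 m
LSR: p² = d² − 2 + 2cos(α−β) + 2d(sin α + sin β) = 20.131162; p = √p² = 4.486776; φ = atan2(−cos α − cos β, d + sin α + sin β) − atan2(−2, p) = 0.376633 rad; t = (φ − α) mod 2π = 4.766942 rad, q = (φ − β) mod 2π = 5.643097 rad → L = 7.17·(4.766942 + 4.486776 + 5.643097) = 7.17·14.896816 = 106.810169 m
RSL: p² = d² − 2 + 2cos(α−β) − 2d(sin α + sin β) = -2.240117 < 0 → infeasible
RLR: c = (6 − d² + 2cos(α−β) + 2d(sin α − sin β))/8 = -0.221818; p = 2π − arccos c = 4.488710 rad; φ = atan2(cos α − cos β, d − sin α + sin β) = -0.272915 rad; t = (α − φ + p/2) mod 2π = 4.410147 rad, q = (α − β − t + p) mod 2π = 0.954718 rad → L = 7.17·(4.410147 + 4.488710 + 0.954718) = 7.17·9.853575 = 70.650136 m
LRL: c = (6 − d² + 2cos(α−β) − 2d(sin α − sin β))/8 = -0.374453; p = 2π − arccos c = 4.328583 rad; φ = atan2(cos β − cos α, d + sin α − sin β) = 0.256952 rad; t = (φ − α + p/2) mod 2π = 0.528366 rad, q = (β − α − t + p) mod 2π = 2.924061 rad → L = 7.17·(0.528366 + 4.328583 + 2.924061) = 7.17·7.781010 = 55.789843 m
Shortest: LRL with L = 55.789843 m ≈ 55.7898 m
Convert LRL to answer units (arcs ×180/π): t = 0.528366·180/π = 30.2732°, p = 4.328583·180/π = 248.0095°, q = 2.924061·180/π = 167.5364°, L = 55.7898 m.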